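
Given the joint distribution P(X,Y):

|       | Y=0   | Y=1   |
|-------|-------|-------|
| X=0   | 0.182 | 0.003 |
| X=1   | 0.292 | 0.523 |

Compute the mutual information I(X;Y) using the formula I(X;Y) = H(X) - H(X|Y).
0.2088 bits

I(X;Y) = H(X) - H(X|Y)

Marginal of X (row sums):
  P(X=0) = 0.182 + 0.003 = 0.185
  P(X=1) = 0.292 + 0.523 = 0.815
H(X) = -[0.185·log₂(0.185) + 0.815·log₂(0.815)]
  = 0.4504 + 0.2405 = 0.6909 bits

Marginal of Y (column sums):
  P(Y=0) = 0.182 + 0.292 = 0.474
  P(Y=1) = 0.003 + 0.523 = 0.526
H(X|Y) = Σ_y P(y)·H(X|Y=y):
  Y=0: P(Y=0) = 0.474, P(X|Y=0) = (91/237, 146/237) → H(X|Y=0) = 0.9608
  Y=1: P(Y=1) = 0.526, P(X|Y=1) = (3/526, 523/526) → H(X|Y=1) = 0.0507
H(X|Y) = 0.474·0.9608 + 0.526·0.0507 = 0.4821 bits

I(X;Y) = H(X) - H(X|Y) = 0.6909 - 0.4821 = 0.2088 bits

Cross-check via I(X;Y) = H(X) + H(Y) - H(X,Y): computing H(Y) from the column sums and H(X,Y) from the 4 cells in the same way gives H(Y) = 0.9980 bits and H(X,Y) = 1.4801 bits, so
I(X;Y) = 0.6909 + 0.9980 - 1.4801 = 0.2088 bits ✓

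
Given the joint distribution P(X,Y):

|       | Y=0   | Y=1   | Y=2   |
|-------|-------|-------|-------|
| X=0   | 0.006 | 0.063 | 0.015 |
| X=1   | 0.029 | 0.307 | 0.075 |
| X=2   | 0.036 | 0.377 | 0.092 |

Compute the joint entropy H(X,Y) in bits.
2.3578 bits

H(X,Y) = -Σ_{x,y} P(x,y) log₂ P(x,y). Per-cell terms -P(x,y)·log₂P(x,y):
  X=0: 0.04428, 0.25128, 0.09088
  X=1: 0.14813, 0.52303, 0.28027
  X=2: 0.17265, 0.53058, 0.31668
Sum of the 9 terms: H(X,Y) = 2.3578 bits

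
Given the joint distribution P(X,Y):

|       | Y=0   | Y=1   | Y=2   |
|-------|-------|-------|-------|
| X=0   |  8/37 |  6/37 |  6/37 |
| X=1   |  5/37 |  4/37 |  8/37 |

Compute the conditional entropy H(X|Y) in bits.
0.9729 bits

H(X|Y) = H(X,Y) - H(Y)

H(X,Y) = -Σ_{x,y} P(x,y) log₂ P(x,y). Per-cell terms -P(x,y)·log₂P(x,y):
  X=0: 0.477720, 0.425593, 0.425593
  X=1: 0.390206, 0.346968, 0.477720
Sum of the 6 terms: H(X,Y) = 2.54380 bits

Marginal of Y (column sums):
  P(Y=0) = 8/37 + 5/37 = 13/37
  P(Y=1) = 6/37 + 4/37 = 10/37
  P(Y=2) = 6/37 + 8/37 = 14/37
H(Y) = -[(13/37)·log₂(13/37) + (10/37)·log₂(10/37) + (14/37)·log₂(14/37)]
  = 0.530194 + 0.510142 + 0.530524 = 1.57086 bits

H(X|Y) = H(X,Y) - H(Y) = 2.54380 - 1.57086 = 0.9729 bits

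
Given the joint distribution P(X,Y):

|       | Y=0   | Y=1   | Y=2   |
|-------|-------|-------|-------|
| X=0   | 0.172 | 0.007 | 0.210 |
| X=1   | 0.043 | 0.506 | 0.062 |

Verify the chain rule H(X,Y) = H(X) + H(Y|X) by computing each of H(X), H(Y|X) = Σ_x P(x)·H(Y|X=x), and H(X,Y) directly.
H(X) = 0.9642 bits, H(Y|X) = 0.9368 bits, H(X,Y) = 1.9009 bits

Marginal of X (row sums):
  P(X=0) = 0.172 + 0.007 + 0.210 = 0.389
  P(X=1) = 0.043 + 0.506 + 0.062 = 0.611
H(X) = -[0.389·log₂(0.389) + 0.611·log₂(0.611)]
  = 0.5299 + 0.4343 = 0.9642 bits

H(Y|X) = Σ_x P(x)·H(Y|X=x):
  X=0: P(X=0) = 0.389, P(Y|X=0) = (172/389, 7/389, 210/389) → H(Y|X=0) = 1.1050
  X=1: P(X=1) = 0.611, P(Y|X=1) = (43/611, 506/611, 62/611) → H(Y|X=1) = 0.8297
H(Y|X) = 0.389·1.1050 + 0.611·0.8297 = 0.9368 bits

H(X,Y) = -Σ_{x,y} P(x,y) log₂ P(x,y). Per-cell terms -P(x,y)·log₂P(x,y):
  X=0: 0.4368, 0.0501, 0.4728
  X=1: 0.1952, 0.4973, 0.2487
Sum of the 6 terms: H(X,Y) = 1.9009 bits

Chain rule check:
  H(X) + H(Y|X) = 0.9642 + 0.9368 = 1.9010 bits
  H(X,Y) = 1.9009 bits
✓ Chain rule verified (Δ = 0.0001 is 4-dp rounding noise: each of the three values was rounded independently).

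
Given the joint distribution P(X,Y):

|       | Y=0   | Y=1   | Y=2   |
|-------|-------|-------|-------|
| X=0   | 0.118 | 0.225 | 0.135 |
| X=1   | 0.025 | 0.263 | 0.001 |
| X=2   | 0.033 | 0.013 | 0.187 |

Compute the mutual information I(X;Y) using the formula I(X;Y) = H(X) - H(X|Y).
0.3996 bits

I(X;Y) = H(X) - H(X|Y)

Marginal of X (row sums):
  P(X=0) = 0.118 + 0.225 + 0.135 = 0.478
  P(X=1) = 0.025 + 0.263 + 0.001 = 0.289
  P(X=2) = 0.033 + 0.013 + 0.187 = 0.233
H(X) = -[0.478·log₂(0.478) + 0.289·log₂(0.289) + 0.233·log₂(0.233)]
  = 0.5090 + 0.5176 + 0.4897 = 1.5163 bits

Marginal of Y (column sums):
  P(Y=0) = 0.118 + 0.025 + 0.033 = 0.176
  P(Y=1) = 0.225 + 0.263 + 0.013 = 0.501
  P(Y=2) = 0.135 + 0.001 + 0.187 = 0.323
H(X|Y) = Σ_y P(y)·H(X|Y=y):
  Y=0: P(Y=0) = 0.176, P(X|Y=0) = (59/88, 25/176, 3/16) → H(X|Y=0) = 1.2395
  Y=1: P(Y=1) = 0.501, P(X|Y=1) = (75/167, 263/501, 13/501) → H(X|Y=1) = 1.1434
  Y=2: P(Y=2) = 0.323, P(X|Y=2) = (135/323, 1/323, 11/19) → H(X|Y=2) = 1.0083
H(X|Y) = 0.176·1.2395 + 0.501·1.1434 + 0.323·1.0083 = 1.1167 bits

I(X;Y) = H(X) - H(X|Y) = 1.5163 - 1.1167 = 0.3996 bits

Cross-check via I(X;Y) = H(X) + H(Y) - H(X,Y): computing H(Y) from the column sums and H(X,Y) from the 9 cells in the same way gives H(Y) = 1.4673 bits and H(X,Y) = 2.5840 bits, so
I(X;Y) = 1.5163 + 1.4673 - 2.5840 = 0.3996 bits ✓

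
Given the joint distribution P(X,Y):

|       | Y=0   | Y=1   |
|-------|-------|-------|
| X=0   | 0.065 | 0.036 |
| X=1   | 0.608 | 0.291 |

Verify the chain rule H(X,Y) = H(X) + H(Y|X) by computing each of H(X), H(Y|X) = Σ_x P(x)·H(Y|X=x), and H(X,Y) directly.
H(X) = 0.4722 bits, H(Y|X) = 0.9115 bits, H(X,Y) = 1.3837 bits

Marginal of X (row sums):
  P(X=0) = 0.065 + 0.036 = 0.101
  P(X=1) = 0.608 + 0.291 = 0.899
H(X) = -[0.101·log₂(0.101) + 0.899·log₂(0.899)]
  = 0.334065 + 0.138093 = 0.4722 bits

H(Y|X) = Σ_x P(x)·H(Y|X=x):
  X=0: P(X=0) = 0.101, P(Y|X=0) = (65/101, 36/101) → H(Y|X=0) = 0.939685
  X=1: P(X=1) = 0.899, P(Y|X=1) = (608/899, 291/899) → H(Y|X=1) = 0.908352
H(Y|X) = 0.101·0.939685 + 0.899·0.908352 = 0.9115 bits

H(X,Y) = -Σ_{x,y} P(x,y) log₂ P(x,y). Per-cell terms -P(x,y)·log₂P(x,y):
  X=0: 0.256322, 0.172651
  X=1: 0.436457, 0.518245
Sum of the 4 terms: H(X,Y) = 1.3837 bits

Chain rule check:
  H(X) + H(Y|X) = 0.4722 + 0.9115 = 1.3837 bits
  H(X,Y) = 1.3837 bits
✓ Chain rule verified.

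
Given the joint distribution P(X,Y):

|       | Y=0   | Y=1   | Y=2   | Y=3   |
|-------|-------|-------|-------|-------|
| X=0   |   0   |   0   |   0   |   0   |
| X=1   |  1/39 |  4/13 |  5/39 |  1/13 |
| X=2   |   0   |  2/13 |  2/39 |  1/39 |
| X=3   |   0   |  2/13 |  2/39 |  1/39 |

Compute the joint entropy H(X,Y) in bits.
2.8648 bits

H(X,Y) = -Σ_{x,y} P(x,y) log₂ P(x,y). Per-cell terms -P(x,y)·log₂P(x,y):
  X=0: 0.0000, 0.0000, 0.0000, 0.0000
  X=1: 0.1355, 0.5232, 0.3799, 0.2846
  X=2: 0.0000, 0.4155, 0.2198, 0.1355
  X=3: 0.0000, 0.4155, 0.2198, 0.1355
  (cells with P = 0 contribute 0)
Sum of the 16 terms: H(X,Y) = 2.8648 bits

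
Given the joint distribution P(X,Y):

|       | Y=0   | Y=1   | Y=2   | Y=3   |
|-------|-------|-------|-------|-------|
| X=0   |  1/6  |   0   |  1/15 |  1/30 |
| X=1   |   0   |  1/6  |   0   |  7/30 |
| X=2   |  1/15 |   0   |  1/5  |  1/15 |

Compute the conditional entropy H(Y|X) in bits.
1.1953 bits

H(Y|X) = H(X,Y) - H(X)

H(X,Y) = -Σ_{x,y} P(x,y) log₂ P(x,y). Per-cell terms -P(x,y)·log₂P(x,y):
  X=0: 0.43083, 0.00000, 0.26046, 0.16356
  X=1: 0.00000, 0.43083, 0.00000, 0.48989
  X=2: 0.26046, 0.00000, 0.46439, 0.26046
  (cells with P = 0 contribute 0)
Sum of the 12 terms: H(X,Y) = 2.7609 bits

Marginal of X (row sums):
  P(X=0) = 1/6 + 0 + 1/15 + 1/30 = 4/15
  P(X=1) = 0 + 1/6 + 0 + 7/30 = 2/5
  P(X=2) = 1/15 + 0 + 1/5 + 1/15 = 1/3
H(X) = -[(4/15)·log₂(4/15) + (2/5)·log₂(2/5) + (1/3)·log₂(1/3)]
  = 0.50850 + 0.52877 + 0.52832 = 1.5656 bits

H(Y|X) = H(X,Y) - H(X) = 2.7609 - 1.5656 = 1.1953 bits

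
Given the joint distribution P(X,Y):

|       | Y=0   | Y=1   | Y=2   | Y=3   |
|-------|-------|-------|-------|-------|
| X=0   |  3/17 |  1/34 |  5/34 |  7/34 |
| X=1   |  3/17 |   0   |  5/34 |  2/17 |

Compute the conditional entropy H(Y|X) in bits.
1.6889 bits

H(Y|X) = H(X,Y) - H(X)

H(X,Y) = -Σ_{x,y} P(x,y) log₂ P(x,y). Per-cell terms -P(x,y)·log₂P(x,y):
  X=0: 0.44162, 0.14963, 0.40670, 0.46943
  X=1: 0.44162, 0.00000, 0.40670, 0.36323
  (cells with P = 0 contribute 0)
Sum of the 8 terms: H(X,Y) = 2.6789 bits

Marginal of X (row sums):
  P(X=0) = 3/17 + 1/34 + 5/34 + 7/34 = 19/34
  P(X=1) = 3/17 + 0 + 5/34 + 2/17 = 15/34
H(X) = -[(19/34)·log₂(19/34) + (15/34)·log₂(15/34)]
  = 0.46915 + 0.52084 = 0.9900 bits

H(Y|X) = H(X,Y) - H(X) = 2.6789 - 0.9900 = 1.6889 bits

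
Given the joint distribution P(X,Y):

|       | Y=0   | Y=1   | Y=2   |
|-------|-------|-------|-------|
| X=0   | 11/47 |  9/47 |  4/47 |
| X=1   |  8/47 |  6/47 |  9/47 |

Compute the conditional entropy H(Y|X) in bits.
1.5204 bits

H(Y|X) = H(X,Y) - H(X)

H(X,Y) = -Σ_{x,y} P(x,y) log₂ P(x,y). Per-cell terms -P(x,y)·log₂P(x,y):
  X=0: 0.49036, 0.45664, 0.30252
  X=1: 0.43482, 0.37910, 0.45664
Sum of the 6 terms: H(X,Y) = 2.5201 bits

Marginal of X (row sums):
  P(X=0) = 11/47 + 9/47 + 4/47 = 24/47
  P(X=1) = 8/47 + 6/47 + 9/47 = 23/47
H(X) = -[(24/47)·log₂(24/47) + (23/47)·log₂(23/47)]
  = 0.49513 + 0.50455 = 0.9997 bits

H(Y|X) = H(X,Y) - H(X) = 2.5201 - 0.9997 = 1.5204 bits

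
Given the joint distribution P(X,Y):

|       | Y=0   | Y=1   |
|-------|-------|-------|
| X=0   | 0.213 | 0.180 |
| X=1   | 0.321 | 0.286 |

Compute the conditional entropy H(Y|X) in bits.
0.9965 bits

H(Y|X) = H(X,Y) - H(X)

H(X,Y) = -Σ_{x,y} P(x,y) log₂ P(x,y). Per-cell terms -P(x,y)·log₂P(x,y):
  X=0: 0.47522, 0.44531
  X=1: 0.52623, 0.51649
Sum of the 4 terms: H(X,Y) = 1.96325 bits

Marginal of X (row sums):
  P(X=0) = 0.213 + 0.180 = 0.393
  P(X=1) = 0.321 + 0.286 = 0.607
H(X) = -[0.393·log₂(0.393) + 0.607·log₂(0.607)]
  = 0.52953 + 0.43718 = 0.96671 bits

H(Y|X) = H(X,Y) - H(X) = 1.96325 - 0.96671 = 0.9965 bits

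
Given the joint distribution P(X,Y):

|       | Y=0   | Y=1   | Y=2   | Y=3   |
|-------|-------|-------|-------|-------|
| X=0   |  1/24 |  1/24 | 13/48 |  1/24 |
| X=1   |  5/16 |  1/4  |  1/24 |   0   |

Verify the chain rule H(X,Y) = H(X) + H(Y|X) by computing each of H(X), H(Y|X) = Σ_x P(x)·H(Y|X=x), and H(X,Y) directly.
H(X) = 0.9685 bits, H(Y|X) = 1.3305 bits, H(X,Y) = 2.2989 bits

Marginal of X (row sums):
  P(X=0) = 1/24 + 1/24 + 13/48 + 1/24 = 19/48
  P(X=1) = 5/16 + 1/4 + 1/24 + 0 = 29/48
H(X) = -[(19/48)·log₂(19/48) + (29/48)·log₂(29/48)]
  = 0.529243 + 0.439218 = 0.9685 bits

H(Y|X) = Σ_x P(x)·H(Y|X=x):
  X=0: P(X=0) = 19/48, P(Y|X=0) = (2/19, 2/19, 13/19, 2/19) → H(Y|X=0) = 1.400258
  X=1: P(X=1) = 29/48, P(Y|X=1) = (15/29, 12/29, 2/29, 0) → H(Y|X=1) = 1.284777
H(Y|X) = (19/48)·1.400258 + (29/48)·1.284777 = 1.3305 bits

H(X,Y) = -Σ_{x,y} P(x,y) log₂ P(x,y). Per-cell terms -P(x,y)·log₂P(x,y):
  X=0: 0.191040, 0.191040, 0.510392, 0.191040
  X=1: 0.524397, 0.500000, 0.191040, 0.000000
  (cells with P = 0 contribute 0)
Sum of the 8 terms: H(X,Y) = 2.2989 bits

Chain rule check:
  H(X) + H(Y|X) = 0.9685 + 1.3305 = 2.2990 bits
  H(X,Y) = 2.2989 bits
✓ Chain rule verified (Δ = 0.0001 is 4-dp rounding noise: each of the three values was rounded independently).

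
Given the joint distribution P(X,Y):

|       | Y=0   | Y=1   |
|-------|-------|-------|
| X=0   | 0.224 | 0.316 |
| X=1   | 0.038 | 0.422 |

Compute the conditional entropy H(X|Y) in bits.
0.8835 bits

H(X|Y) = H(X,Y) - H(Y)

H(X,Y) = -Σ_{x,y} P(x,y) log₂ P(x,y). Per-cell terms -P(x,y)·log₂P(x,y):
  X=0: 0.48349, 0.52519
  X=1: 0.17928, 0.52526
Sum of the 4 terms: H(X,Y) = 1.71322 bits

Marginal of Y (column sums):
  P(Y=0) = 0.224 + 0.038 = 0.262
  P(Y=1) = 0.316 + 0.422 = 0.738
H(Y) = -[0.262·log₂(0.262) + 0.738·log₂(0.738)]
  = 0.50628 + 0.32347 = 0.82975 bits

H(X|Y) = H(X,Y) - H(Y) = 1.71322 - 0.82975 = 0.8835 bits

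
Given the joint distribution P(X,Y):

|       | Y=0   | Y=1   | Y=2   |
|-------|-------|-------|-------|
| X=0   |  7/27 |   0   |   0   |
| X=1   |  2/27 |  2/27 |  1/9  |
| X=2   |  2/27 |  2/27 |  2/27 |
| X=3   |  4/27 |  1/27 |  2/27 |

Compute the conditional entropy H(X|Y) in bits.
1.6836 bits

H(X|Y) = H(X,Y) - H(Y)

H(X,Y) = -Σ_{x,y} P(x,y) log₂ P(x,y). Per-cell terms -P(x,y)·log₂P(x,y):
  X=0: 0.50492, 0.00000, 0.00000
  X=1: 0.27814, 0.27814, 0.35221
  X=2: 0.27814, 0.27814, 0.27814
  X=3: 0.40813, 0.17611, 0.27814
  (cells with P = 0 contribute 0)
Sum of the 12 terms: H(X,Y) = 3.1102 bits

Marginal of Y (column sums):
  P(Y=0) = 7/27 + 2/27 + 2/27 + 4/27 = 5/9
  P(Y=1) = 0 + 2/27 + 2/27 + 1/27 = 5/27
  P(Y=2) = 0 + 1/9 + 2/27 + 2/27 = 7/27
H(Y) = -[(5/9)·log₂(5/9) + (5/27)·log₂(5/27) + (7/27)·log₂(7/27)]
  = 0.47111 + 0.45055 + 0.50492 = 1.4266 bits

H(X|Y) = H(X,Y) - H(Y) = 3.1102 - 1.4266 = 1.6836 bits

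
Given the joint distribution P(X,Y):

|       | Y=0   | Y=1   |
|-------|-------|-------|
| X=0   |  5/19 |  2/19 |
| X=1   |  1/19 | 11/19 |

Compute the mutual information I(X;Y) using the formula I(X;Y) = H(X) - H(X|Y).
0.3204 bits

I(X;Y) = H(X) - H(X|Y)

Marginal of X (row sums):
  P(X=0) = 5/19 + 2/19 = 7/19
  P(X=1) = 1/19 + 11/19 = 12/19
H(X) = -[(7/19)·log₂(7/19) + (12/19)·log₂(12/19)]
  = 0.53074 + 0.41871 = 0.94945 bits

Marginal of Y (column sums):
  P(Y=0) = 5/19 + 1/19 = 6/19
  P(Y=1) = 2/19 + 11/19 = 13/19
H(X|Y) = Σ_y P(y)·H(X|Y=y):
  Y=0: P(Y=0) = 6/19, P(X|Y=0) = (5/6, 1/6) → H(X|Y=0) = 0.65002
  Y=1: P(Y=1) = 13/19, P(X|Y=1) = (2/13, 11/13) → H(X|Y=1) = 0.61938
H(X|Y) = (6/19)·0.65002 + (13/19)·0.61938 = 0.62906 bits

I(X;Y) = H(X) - H(X|Y) = 0.94945 - 0.62906 = 0.3204 bits

Cross-check via I(X;Y) = H(X) + H(Y) - H(X,Y): computing H(Y) from the column sums and H(X,Y) from the 4 cells in the same way gives H(Y) = 0.89974 bits and H(X,Y) = 1.52880 bits, so
I(X;Y) = 0.94945 + 0.89974 - 1.52880 = 0.3204 bits ✓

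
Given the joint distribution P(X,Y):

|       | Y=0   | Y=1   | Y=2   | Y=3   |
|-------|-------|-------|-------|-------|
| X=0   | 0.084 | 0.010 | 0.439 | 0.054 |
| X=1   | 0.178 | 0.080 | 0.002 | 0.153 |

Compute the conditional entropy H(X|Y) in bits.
0.4723 bits

H(X|Y) = H(X,Y) - H(Y)

H(X,Y) = -Σ_{x,y} P(x,y) log₂ P(x,y). Per-cell terms -P(x,y)·log₂P(x,y):
  X=0: 0.30017122, 0.06643856, 0.52140344, 0.22738843
  X=1: 0.44322905, 0.29150850, 0.01793157, 0.41438466
Sum of the 8 terms: H(X,Y) = 2.2824554 bits

Marginal of Y (column sums):
  P(Y=0) = 0.084 + 0.178 = 0.262
  P(Y=1) = 0.010 + 0.080 = 0.090
  P(Y=2) = 0.439 + 0.002 = 0.441
  P(Y=3) = 0.054 + 0.153 = 0.207
H(Y) = -[0.262·log₂(0.262) + 0.090·log₂(0.090) + 0.441·log₂(0.441) + 0.207·log₂(0.207)]
  = 0.50627866 + 0.31265381 + 0.52088690 + 0.47036555 = 1.8101849 bits

H(X|Y) = H(X,Y) - H(Y) = 2.2824554 - 1.8101849 = 0.4723 bits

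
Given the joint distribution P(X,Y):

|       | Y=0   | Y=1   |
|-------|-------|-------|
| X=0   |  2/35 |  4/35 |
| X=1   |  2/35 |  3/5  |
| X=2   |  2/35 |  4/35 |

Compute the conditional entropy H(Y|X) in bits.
0.5949 bits

H(Y|X) = H(X,Y) - H(X)

H(X,Y) = -Σ_{x,y} P(x,y) log₂ P(x,y). Per-cell terms -P(x,y)·log₂P(x,y):
  X=0: 0.23596, 0.35763
  X=1: 0.23596, 0.44218
  X=2: 0.23596, 0.35763
Sum of the 6 terms: H(X,Y) = 1.8653 bits

Marginal of X (row sums):
  P(X=0) = 2/35 + 4/35 = 6/35
  P(X=1) = 2/35 + 3/5 = 23/35
  P(X=2) = 2/35 + 4/35 = 6/35
H(X) = -[(6/35)·log₂(6/35) + (23/35)·log₂(23/35) + (6/35)·log₂(6/35)]
  = 0.43617 + 0.39805 + 0.43617 = 1.2704 bits

H(Y|X) = H(X,Y) - H(X) = 1.8653 - 1.2704 = 0.5949 bits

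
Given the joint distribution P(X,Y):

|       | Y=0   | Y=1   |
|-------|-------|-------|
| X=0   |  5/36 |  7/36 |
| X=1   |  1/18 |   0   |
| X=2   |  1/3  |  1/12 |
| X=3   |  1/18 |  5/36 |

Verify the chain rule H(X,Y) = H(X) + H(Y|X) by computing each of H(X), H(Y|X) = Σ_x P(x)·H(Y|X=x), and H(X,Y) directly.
H(X) = 1.7456 bits, H(Y|X) = 0.7953 bits, H(X,Y) = 2.5409 bits

Marginal of X (row sums):
  P(X=0) = 5/36 + 7/36 = 1/3
  P(X=1) = 1/18 + 0 = 1/18
  P(X=2) = 1/3 + 1/12 = 5/12
  P(X=3) = 1/18 + 5/36 = 7/36
H(X) = -[(1/3)·log₂(1/3) + (1/18)·log₂(1/18) + (5/12)·log₂(5/12) + (7/36)·log₂(7/36)]
  = 0.52832 + 0.23166 + 0.52626 + 0.45939 = 1.7456 bits

H(Y|X) = Σ_x P(x)·H(Y|X=x):
  X=0: P(X=0) = 1/3, P(Y|X=0) = (5/12, 7/12) → H(Y|X=0) = 0.97987
  X=1: P(X=1) = 1/18, P(Y|X=1) = (1, 0) → H(Y|X=1) = 0.00000
  X=2: P(X=2) = 5/12, P(Y|X=2) = (4/5, 1/5) → H(Y|X=2) = 0.72193
  X=3: P(X=3) = 7/36, P(Y|X=3) = (2/7, 5/7) → H(Y|X=3) = 0.86312
H(Y|X) = (1/3)·0.97987 + (1/18)·0.00000 + (5/12)·0.72193 + (7/36)·0.86312 = 0.7953 bits

H(X,Y) = -Σ_{x,y} P(x,y) log₂ P(x,y). Per-cell terms -P(x,y)·log₂P(x,y):
  X=0: 0.39556, 0.45939
  X=1: 0.23166, 0.00000
  X=2: 0.52832, 0.29875
  X=3: 0.23166, 0.39556
  (cells with P = 0 contribute 0)
Sum of the 8 terms: H(X,Y) = 2.5409 bits

Chain rule check:
  H(X) + H(Y|X) = 1.7456 + 0.7953 = 2.5409 bits
  H(X,Y) = 2.5409 bits
✓ Chain rule verified.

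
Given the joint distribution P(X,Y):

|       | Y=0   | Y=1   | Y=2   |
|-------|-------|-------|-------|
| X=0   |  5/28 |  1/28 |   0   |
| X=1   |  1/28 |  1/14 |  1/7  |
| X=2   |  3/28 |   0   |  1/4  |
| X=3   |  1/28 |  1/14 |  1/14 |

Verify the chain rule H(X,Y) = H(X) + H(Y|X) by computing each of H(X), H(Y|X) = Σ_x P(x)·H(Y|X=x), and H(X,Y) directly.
H(X) = 1.9506 bits, H(Y|X) = 1.0705 bits, H(X,Y) = 3.0211 bits

Marginal of X (row sums):
  P(X=0) = 5/28 + 1/28 + 0 = 3/14
  P(X=1) = 1/28 + 1/14 + 1/7 = 1/4
  P(X=2) = 3/28 + 0 + 1/4 = 5/14
  P(X=3) = 1/28 + 1/14 + 1/14 = 5/28
H(X) = -[(3/14)·log₂(3/14) + (1/4)·log₂(1/4) + (5/14)·log₂(5/14) + (5/28)·log₂(5/28)]
  = 0.47623 + 0.50000 + 0.53051 + 0.44383 = 1.9506 bits

H(Y|X) = Σ_x P(x)·H(Y|X=x):
  X=0: P(X=0) = 3/14, P(Y|X=0) = (5/6, 1/6, 0) → H(Y|X=0) = 0.65002
  X=1: P(X=1) = 1/4, P(Y|X=1) = (1/7, 2/7, 4/7) → H(Y|X=1) = 1.37878
  X=2: P(X=2) = 5/14, P(Y|X=2) = (3/10, 0, 7/10) → H(Y|X=2) = 0.88129
  X=3: P(X=3) = 5/28, P(Y|X=3) = (1/5, 2/5, 2/5) → H(Y|X=3) = 1.52193
H(Y|X) = (3/14)·0.65002 + (1/4)·1.37878 + (5/14)·0.88129 + (5/28)·1.52193 = 1.0705 bits

H(X,Y) = -Σ_{x,y} P(x,y) log₂ P(x,y). Per-cell terms -P(x,y)·log₂P(x,y):
  X=0: 0.44383, 0.17169, 0.00000
  X=1: 0.17169, 0.27195, 0.40105
  X=2: 0.34526, 0.00000, 0.50000
  X=3: 0.17169, 0.27195, 0.27195
  (cells with P = 0 contribute 0)
Sum of the 12 terms: H(X,Y) = 3.0211 bits

Chain rule check:
  H(X) + H(Y|X) = 1.9506 + 1.0705 = 3.0211 bits
  H(X,Y) = 3.0211 bits
✓ Chain rule verified.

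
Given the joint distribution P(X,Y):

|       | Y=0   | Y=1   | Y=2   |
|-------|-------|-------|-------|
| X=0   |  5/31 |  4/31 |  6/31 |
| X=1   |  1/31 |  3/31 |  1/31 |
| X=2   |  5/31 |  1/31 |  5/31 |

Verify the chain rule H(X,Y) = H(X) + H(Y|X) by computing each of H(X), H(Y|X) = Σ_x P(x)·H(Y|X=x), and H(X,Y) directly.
H(X) = 1.4617 bits, H(Y|X) = 1.4572 bits, H(X,Y) = 2.9189 bits

Marginal of X (row sums):
  P(X=0) = 5/31 + 4/31 + 6/31 = 15/31
  P(X=1) = 1/31 + 3/31 + 1/31 = 5/31
  P(X=2) = 5/31 + 1/31 + 5/31 = 11/31
H(X) = -[(15/31)·log₂(15/31) + (5/31)·log₂(5/31) + (11/31)·log₂(11/31)]
  = 0.50676 + 0.42456 + 0.53040 = 1.4617 bits

H(Y|X) = Σ_x P(x)·H(Y|X=x):
  X=0: P(X=0) = 15/31, P(Y|X=0) = (1/3, 4/15, 2/5) → H(Y|X=0) = 1.56560
  X=1: P(X=1) = 5/31, P(Y|X=1) = (1/5, 3/5, 1/5) → H(Y|X=1) = 1.37095
  X=2: P(X=2) = 11/31, P(Y|X=2) = (5/11, 1/11, 5/11) → H(Y|X=2) = 1.34859
H(Y|X) = (15/31)·1.56560 + (5/31)·1.37095 + (11/31)·1.34859 = 1.4572 bits

H(X,Y) = -Σ_{x,y} P(x,y) log₂ P(x,y). Per-cell terms -P(x,y)·log₂P(x,y):
  X=0: 0.42456, 0.38119, 0.45856
  X=1: 0.15981, 0.32605, 0.15981
  X=2: 0.42456, 0.15981, 0.42456
Sum of the 9 terms: H(X,Y) = 2.9189 bits

Chain rule check:
  H(X) + H(Y|X) = 1.4617 + 1.4572 = 2.9189 bits
  H(X,Y) = 2.9189 bits
✓ Chain rule verified.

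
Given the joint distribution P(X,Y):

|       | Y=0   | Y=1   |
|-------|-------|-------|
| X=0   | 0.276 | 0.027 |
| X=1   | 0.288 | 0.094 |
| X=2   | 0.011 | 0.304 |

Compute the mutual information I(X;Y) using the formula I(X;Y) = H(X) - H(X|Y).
0.4760 bits

I(X;Y) = H(X) - H(X|Y)

Marginal of X (row sums):
  P(X=0) = 0.276 + 0.027 = 0.303
  P(X=1) = 0.288 + 0.094 = 0.382
  P(X=2) = 0.011 + 0.304 = 0.315
H(X) = -[0.303·log₂(0.303) + 0.382·log₂(0.382) + 0.315·log₂(0.315)]
  = 0.52195 + 0.53035 + 0.52497 = 1.57727 bits

Marginal of Y (column sums):
  P(Y=0) = 0.276 + 0.288 + 0.011 = 0.575
  P(Y=1) = 0.027 + 0.094 + 0.304 = 0.425
H(X|Y) = Σ_y P(y)·H(X|Y=y):
  Y=0: P(Y=0) = 0.575, P(X|Y=0) = (12/25, 288/575, 11/575) → H(X|Y=0) = 1.11708
  Y=1: P(Y=1) = 0.425, P(X|Y=1) = (27/425, 94/425, 304/425) → H(X|Y=1) = 1.07983
H(X|Y) = 0.575·1.11708 + 0.425·1.07983 = 1.10125 bits

I(X;Y) = H(X) - H(X|Y) = 1.57727 - 1.10125 = 0.4760 bits

Cross-check via I(X;Y) = H(X) + H(Y) - H(X,Y): computing H(Y) from the column sums and H(X,Y) from the 6 cells in the same way gives H(Y) = 0.98371 bits and H(X,Y) = 2.08496 bits, so
I(X;Y) = 1.57727 + 0.98371 - 2.08496 = 0.4760 bits ✓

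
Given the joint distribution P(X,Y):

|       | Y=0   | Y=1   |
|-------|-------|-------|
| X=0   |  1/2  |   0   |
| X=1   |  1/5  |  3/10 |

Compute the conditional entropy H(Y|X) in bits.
0.4855 bits

H(Y|X) = H(X,Y) - H(X)

H(X,Y) = -Σ_{x,y} P(x,y) log₂ P(x,y). Per-cell terms -P(x,y)·log₂P(x,y):
  X=0: 0.5000, 0.0000
  X=1: 0.4644, 0.5211
  (cells with P = 0 contribute 0)
Sum of the 4 terms: H(X,Y) = 1.4855 bits

Marginal of X (row sums):
  P(X=0) = 1/2 + 0 = 1/2
  P(X=1) = 1/5 + 3/10 = 1/2
H(X) = -[(1/2)·log₂(1/2) + (1/2)·log₂(1/2)]
  = 0.5000 + 0.5000 = 1.0000 bits

H(Y|X) = H(X,Y) - H(X) = 1.4855 - 1.0000 = 0.4855 bits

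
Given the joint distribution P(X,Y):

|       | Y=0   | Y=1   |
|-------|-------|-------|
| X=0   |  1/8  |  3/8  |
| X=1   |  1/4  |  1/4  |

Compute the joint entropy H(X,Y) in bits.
1.9056 bits

H(X,Y) = -Σ_{x,y} P(x,y) log₂ P(x,y). Per-cell terms -P(x,y)·log₂P(x,y):
  X=0: 0.3750, 0.5306
  X=1: 0.5000, 0.5000
Sum of the 4 terms: H(X,Y) = 1.9056 bits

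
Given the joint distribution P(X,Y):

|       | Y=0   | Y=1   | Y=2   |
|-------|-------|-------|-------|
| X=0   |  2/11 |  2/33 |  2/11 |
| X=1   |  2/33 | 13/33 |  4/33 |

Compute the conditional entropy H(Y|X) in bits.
1.2996 bits

H(Y|X) = H(X,Y) - H(X)

H(X,Y) = -Σ_{x,y} P(x,y) log₂ P(x,y). Per-cell terms -P(x,y)·log₂P(x,y):
  X=0: 0.4472, 0.2451, 0.4472
  X=1: 0.2451, 0.5294, 0.3690
Sum of the 6 terms: H(X,Y) = 2.2830 bits

Marginal of X (row sums):
  P(X=0) = 2/11 + 2/33 + 2/11 = 14/33
  P(X=1) = 2/33 + 13/33 + 4/33 = 19/33
H(X) = -[(14/33)·log₂(14/33) + (19/33)·log₂(19/33)]
  = 0.5248 + 0.4586 = 0.9834 bits

H(Y|X) = H(X,Y) - H(X) = 2.2830 - 0.9834 = 1.2996 bits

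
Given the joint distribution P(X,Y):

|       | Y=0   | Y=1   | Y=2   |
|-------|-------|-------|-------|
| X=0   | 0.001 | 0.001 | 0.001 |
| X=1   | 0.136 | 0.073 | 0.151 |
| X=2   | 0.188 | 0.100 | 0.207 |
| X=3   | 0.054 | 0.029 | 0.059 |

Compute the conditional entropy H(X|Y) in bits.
1.4576 bits

H(X|Y) = H(X,Y) - H(Y)

H(X,Y) = -Σ_{x,y} P(x,y) log₂ P(x,y). Per-cell terms -P(x,y)·log₂P(x,y):
  X=0: 0.00997, 0.00997, 0.00997
  X=1: 0.39145, 0.27565, 0.41183
  X=2: 0.45330, 0.33219, 0.47037
  X=3: 0.22739, 0.14813, 0.24091
Sum of the 12 terms: H(X,Y) = 2.9811 bits

Marginal of Y (column sums):
  P(Y=0) = 0.001 + 0.136 + 0.188 + 0.054 = 0.379
  P(Y=1) = 0.001 + 0.073 + 0.100 + 0.029 = 0.203
  P(Y=2) = 0.001 + 0.151 + 0.207 + 0.059 = 0.418
H(Y) = -[0.379·log₂(0.379) + 0.203·log₂(0.203) + 0.418·log₂(0.418)]
  = 0.53050 + 0.46699 + 0.52602 = 1.5235 bits

H(X|Y) = H(X,Y) - H(Y) = 2.9811 - 1.5235 = 1.4576 bits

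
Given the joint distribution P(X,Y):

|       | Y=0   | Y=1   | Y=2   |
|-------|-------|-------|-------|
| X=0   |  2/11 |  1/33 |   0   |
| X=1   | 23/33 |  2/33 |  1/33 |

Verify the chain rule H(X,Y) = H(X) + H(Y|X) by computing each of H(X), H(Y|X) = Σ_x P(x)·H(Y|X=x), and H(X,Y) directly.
H(X) = 0.7455 bits, H(Y|X) = 0.6155 bits, H(X,Y) = 1.3610 bits

Marginal of X (row sums):
  P(X=0) = 2/11 + 1/33 + 0 = 7/33
  P(X=1) = 23/33 + 2/33 + 1/33 = 26/33
H(X) = -[(7/33)·log₂(7/33) + (26/33)·log₂(26/33)]
  = 0.47452 + 0.27099 = 0.7455 bits

H(Y|X) = Σ_x P(x)·H(Y|X=x):
  X=0: P(X=0) = 7/33, P(Y|X=0) = (6/7, 1/7, 0) → H(Y|X=0) = 0.59167
  X=1: P(X=1) = 26/33, P(Y|X=1) = (23/26, 1/13, 1/26) → H(Y|X=1) = 0.62190
H(Y|X) = (7/33)·0.59167 + (26/33)·0.62190 = 0.6155 bits

H(X,Y) = -Σ_{x,y} P(x,y) log₂ P(x,y). Per-cell terms -P(x,y)·log₂P(x,y):
  X=0: 0.44717, 0.15286, 0.00000
  X=1: 0.36300, 0.24511, 0.15286
  (cells with P = 0 contribute 0)
Sum of the 6 terms: H(X,Y) = 1.3610 bits

Chain rule check:
  H(X) + H(Y|X) = 0.7455 + 0.6155 = 1.3610 bits
  H(X,Y) = 1.3610 bits
✓ Chain rule verified.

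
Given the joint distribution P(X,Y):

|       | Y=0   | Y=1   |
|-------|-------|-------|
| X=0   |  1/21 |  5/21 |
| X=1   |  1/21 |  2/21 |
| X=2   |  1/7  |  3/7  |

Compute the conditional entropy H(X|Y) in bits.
1.3674 bits

H(X|Y) = H(X,Y) - H(Y)

H(X,Y) = -Σ_{x,y} P(x,y) log₂ P(x,y). Per-cell terms -P(x,y)·log₂P(x,y):
  X=0: 0.20916, 0.49295
  X=1: 0.20916, 0.32308
  X=2: 0.40105, 0.52388
Sum of the 6 terms: H(X,Y) = 2.1593 bits

Marginal of Y (column sums):
  P(Y=0) = 1/21 + 1/21 + 1/7 = 5/21
  P(Y=1) = 5/21 + 2/21 + 3/7 = 16/21
H(Y) = -[(5/21)·log₂(5/21) + (16/21)·log₂(16/21)]
  = 0.49295 + 0.29891 = 0.7919 bits

H(X|Y) = H(X,Y) - H(Y) = 2.1593 - 0.7919 = 1.3674 bits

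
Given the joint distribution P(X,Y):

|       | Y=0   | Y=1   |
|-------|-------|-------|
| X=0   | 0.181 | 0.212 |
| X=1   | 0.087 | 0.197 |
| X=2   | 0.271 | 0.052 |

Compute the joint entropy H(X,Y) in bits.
2.4212 bits

H(X,Y) = -Σ_{x,y} P(x,y) log₂ P(x,y). Per-cell terms -P(x,y)·log₂P(x,y):
  X=0: 0.4463, 0.4744
  X=1: 0.3065, 0.4617
  X=2: 0.5105, 0.2218
Sum of the 6 terms: H(X,Y) = 2.4212 bits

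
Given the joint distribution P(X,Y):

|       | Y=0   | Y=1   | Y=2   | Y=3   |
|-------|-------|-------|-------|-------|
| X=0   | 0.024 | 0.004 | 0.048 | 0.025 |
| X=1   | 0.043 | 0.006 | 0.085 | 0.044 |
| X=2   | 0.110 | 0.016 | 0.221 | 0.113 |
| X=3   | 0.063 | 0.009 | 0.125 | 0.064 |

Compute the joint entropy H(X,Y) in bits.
3.4681 bits

H(X,Y) = -Σ_{x,y} P(x,y) log₂ P(x,y). Per-cell terms -P(x,y)·log₂P(x,y):
  X=0: 0.12914, 0.03186, 0.21028, 0.13305
  X=1: 0.19520, 0.04428, 0.30229, 0.19828
  X=2: 0.35029, 0.09545, 0.48131, 0.35545
  X=3: 0.25128, 0.06116, 0.37500, 0.25381
Sum of the 16 terms: H(X,Y) = 3.4681 bits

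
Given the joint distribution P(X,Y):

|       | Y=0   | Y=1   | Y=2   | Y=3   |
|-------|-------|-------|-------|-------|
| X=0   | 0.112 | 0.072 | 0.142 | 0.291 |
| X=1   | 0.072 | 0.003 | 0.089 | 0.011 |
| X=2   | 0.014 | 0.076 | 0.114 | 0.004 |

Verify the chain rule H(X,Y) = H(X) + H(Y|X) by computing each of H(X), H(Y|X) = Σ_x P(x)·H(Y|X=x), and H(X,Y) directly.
H(X) = 1.3411 bits, H(Y|X) = 1.6425 bits, H(X,Y) = 2.9836 bits

Marginal of X (row sums):
  P(X=0) = 0.112 + 0.072 + 0.142 + 0.291 = 0.617
  P(X=1) = 0.072 + 0.003 + 0.089 + 0.011 = 0.175
  P(X=2) = 0.014 + 0.076 + 0.114 + 0.004 = 0.208
H(X) = -[0.617·log₂(0.617) + 0.175·log₂(0.175) + 0.208·log₂(0.208)]
  = 0.42984 + 0.44005 + 0.47119 = 1.3411 bits

H(Y|X) = Σ_x P(x)·H(Y|X=x):
  X=0: P(X=0) = 0.617, P(Y|X=0) = (112/617, 72/617, 142/617, 291/617) → H(Y|X=0) = 1.80767
  X=1: P(X=1) = 0.175, P(Y|X=1) = (72/175, 3/175, 89/175, 11/175) → H(Y|X=1) = 1.37473
  X=2: P(X=2) = 0.208, P(Y|X=2) = (7/104, 19/52, 57/104, 1/52) → H(Y|X=2) = 1.37787
H(Y|X) = 0.617·1.80767 + 0.175·1.37473 + 0.208·1.37787 = 1.6425 bits

H(X,Y) = -Σ_{x,y} P(x,y) log₂ P(x,y). Per-cell terms -P(x,y)·log₂P(x,y):
  X=0: 0.35374, 0.27330, 0.39988, 0.51824
  X=1: 0.27330, 0.02514, 0.31061, 0.07157
  X=2: 0.08622, 0.28256, 0.35715, 0.03186
Sum of the 12 terms: H(X,Y) = 2.9836 bits

Chain rule check:
  H(X) + H(Y|X) = 1.3411 + 1.6425 = 2.9836 bits
  H(X,Y) = 2.9836 bits
✓ Chain rule verified.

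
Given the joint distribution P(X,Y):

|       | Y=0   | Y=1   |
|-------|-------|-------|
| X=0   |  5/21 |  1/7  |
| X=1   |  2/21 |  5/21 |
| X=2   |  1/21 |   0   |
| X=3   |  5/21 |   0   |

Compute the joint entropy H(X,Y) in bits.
2.4121 bits

H(X,Y) = -Σ_{x,y} P(x,y) log₂ P(x,y). Per-cell terms -P(x,y)·log₂P(x,y):
  X=0: 0.4929, 0.4011
  X=1: 0.3231, 0.4929
  X=2: 0.2092, 0.0000
  X=3: 0.4929, 0.0000
  (cells with P = 0 contribute 0)
Sum of the 8 terms: H(X,Y) = 2.4121 bits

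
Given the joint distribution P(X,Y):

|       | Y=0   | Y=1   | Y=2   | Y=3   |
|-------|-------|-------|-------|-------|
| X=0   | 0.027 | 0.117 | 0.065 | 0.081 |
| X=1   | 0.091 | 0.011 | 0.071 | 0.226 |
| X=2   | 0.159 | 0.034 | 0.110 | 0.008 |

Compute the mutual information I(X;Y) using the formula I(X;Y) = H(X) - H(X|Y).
0.3433 bits

I(X;Y) = H(X) - H(X|Y)

Marginal of X (row sums):
  P(X=0) = 0.027 + 0.117 + 0.065 + 0.081 = 0.290
  P(X=1) = 0.091 + 0.011 + 0.071 + 0.226 = 0.399
  P(X=2) = 0.159 + 0.034 + 0.110 + 0.008 = 0.311
H(X) = -[0.290·log₂(0.290) + 0.399·log₂(0.399) + 0.311·log₂(0.311)]
  = 0.51790 + 0.52889 + 0.52404 = 1.57083 bits

Marginal of Y (column sums):
  P(Y=0) = 0.027 + 0.091 + 0.159 = 0.277
  P(Y=1) = 0.117 + 0.011 + 0.034 = 0.162
  P(Y=2) = 0.065 + 0.071 + 0.110 = 0.246
  P(Y=3) = 0.081 + 0.226 + 0.008 = 0.315
H(X|Y) = Σ_y P(y)·H(X|Y=y):
  Y=0: P(Y=0) = 0.277, P(X|Y=0) = (27/277, 91/277, 159/277) → H(X|Y=0) = 1.31468
  Y=1: P(Y=1) = 0.162, P(X|Y=1) = (13/18, 11/162, 17/81) → H(X|Y=1) = 1.07528
  Y=2: P(Y=2) = 0.246, P(X|Y=2) = (65/246, 71/246, 55/123) → H(X|Y=2) = 1.54400
  Y=3: P(Y=3) = 0.315, P(X|Y=3) = (9/35, 226/315, 8/315) → H(X|Y=3) = 0.98210
H(X|Y) = 0.277·1.31468 + 0.162·1.07528 + 0.246·1.54400 + 0.315·0.98210 = 1.22755 bits

I(X;Y) = H(X) - H(X|Y) = 1.57083 - 1.22755 = 0.3433 bits

Cross-check via I(X;Y) = H(X) + H(Y) - H(X,Y): computing H(Y) from the column sums and H(X,Y) from the 12 cells in the same way gives H(Y) = 1.96111 bits and H(X,Y) = 3.18866 bits, so
I(X;Y) = 1.57083 + 1.96111 - 3.18866 = 0.3433 bits ✓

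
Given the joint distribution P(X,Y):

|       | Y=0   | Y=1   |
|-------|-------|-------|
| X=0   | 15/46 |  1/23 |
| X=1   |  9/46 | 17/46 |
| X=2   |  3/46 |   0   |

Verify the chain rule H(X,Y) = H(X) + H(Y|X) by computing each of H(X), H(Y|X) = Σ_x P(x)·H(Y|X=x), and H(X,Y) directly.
H(X) = 1.2528 bits, H(Y|X) = 0.7191 bits, H(X,Y) = 1.9719 bits

Marginal of X (row sums):
  P(X=0) = 15/46 + 1/23 = 17/46
  P(X=1) = 9/46 + 17/46 = 13/23
  P(X=2) = 3/46 + 0 = 3/46
H(X) = -[(17/46)·log₂(17/46) + (13/23)·log₂(13/23) + (3/46)·log₂(3/46)]
  = 0.530732 + 0.465243 + 0.256865 = 1.2528 bits

H(Y|X) = Σ_x P(x)·H(Y|X=x):
  X=0: P(X=0) = 17/46, P(Y|X=0) = (15/17, 2/17) → H(Y|X=0) = 0.522559
  X=1: P(X=1) = 13/23, P(Y|X=1) = (9/26, 17/26) → H(Y|X=1) = 0.930586
  X=2: P(X=2) = 3/46, P(Y|X=2) = (1, 0) → H(Y|X=2) = 0.000000
H(Y|X) = (17/46)·0.522559 + (13/23)·0.930586 + (3/46)·0.000000 = 0.7191 bits

H(X,Y) = -Σ_{x,y} P(x,y) log₂ P(x,y). Per-cell terms -P(x,y)·log₂P(x,y):
  X=0: 0.527175, 0.196677
  X=1: 0.460494, 0.530732
  X=2: 0.256865, 0.000000
  (cells with P = 0 contribute 0)
Sum of the 6 terms: H(X,Y) = 1.9719 bits

Chain rule check:
  H(X) + H(Y|X) = 1.2528 + 0.7191 = 1.9719 bits
  H(X,Y) = 1.9719 bits
✓ Chain rule verified.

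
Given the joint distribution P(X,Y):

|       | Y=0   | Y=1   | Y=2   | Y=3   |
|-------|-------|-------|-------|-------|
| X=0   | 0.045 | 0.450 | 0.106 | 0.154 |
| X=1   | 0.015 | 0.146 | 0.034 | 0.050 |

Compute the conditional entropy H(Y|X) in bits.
1.5535 bits

H(Y|X) = H(X,Y) - H(X)

H(X,Y) = -Σ_{x,y} P(x,y) log₂ P(x,y). Per-cell terms -P(x,y)·log₂P(x,y):
  X=0: 0.20133, 0.51840, 0.34321, 0.41565
  X=1: 0.09088, 0.40529, 0.16586, 0.21610
Sum of the 8 terms: H(X,Y) = 2.35672 bits

Marginal of X (row sums):
  P(X=0) = 0.045 + 0.450 + 0.106 + 0.154 = 0.755
  P(X=1) = 0.015 + 0.146 + 0.034 + 0.050 = 0.245
H(X) = -[0.755·log₂(0.755) + 0.245·log₂(0.245)]
  = 0.30612 + 0.49714 = 0.80326 bits

H(Y|X) = H(X,Y) - H(X) = 2.35672 - 0.80326 = 1.5535 bits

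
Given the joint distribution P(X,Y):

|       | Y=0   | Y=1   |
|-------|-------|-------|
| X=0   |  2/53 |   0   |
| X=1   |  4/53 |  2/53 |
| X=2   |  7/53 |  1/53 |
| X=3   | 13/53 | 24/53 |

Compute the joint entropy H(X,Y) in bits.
2.1469 bits

H(X,Y) = -Σ_{x,y} P(x,y) log₂ P(x,y). Per-cell terms -P(x,y)·log₂P(x,y):
  X=0: 0.1784, 0.0000
  X=1: 0.2814, 0.1784
  X=2: 0.3857, 0.1081
  X=3: 0.4973, 0.5176
  (cells with P = 0 contribute 0)
Sum of the 8 terms: H(X,Y) = 2.1469 bits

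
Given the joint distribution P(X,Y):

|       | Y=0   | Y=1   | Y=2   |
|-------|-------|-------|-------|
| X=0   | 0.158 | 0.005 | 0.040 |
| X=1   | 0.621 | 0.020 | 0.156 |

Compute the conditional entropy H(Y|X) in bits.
0.8745 bits

H(Y|X) = H(X,Y) - H(X)

H(X,Y) = -Σ_{x,y} P(x,y) log₂ P(x,y). Per-cell terms -P(x,y)·log₂P(x,y):
  X=0: 0.4206, 0.0382, 0.1858
  X=1: 0.4268, 0.1129, 0.4181
Sum of the 6 terms: H(X,Y) = 1.6024 bits

Marginal of X (row sums):
  P(X=0) = 0.158 + 0.005 + 0.040 = 0.203
  P(X=1) = 0.621 + 0.020 + 0.156 = 0.797
H(X) = -[0.203·log₂(0.203) + 0.797·log₂(0.797)]
  = 0.4670 + 0.2609 = 0.7279 bits

H(Y|X) = H(X,Y) - H(X) = 1.6024 - 0.7279 = 0.8745 bits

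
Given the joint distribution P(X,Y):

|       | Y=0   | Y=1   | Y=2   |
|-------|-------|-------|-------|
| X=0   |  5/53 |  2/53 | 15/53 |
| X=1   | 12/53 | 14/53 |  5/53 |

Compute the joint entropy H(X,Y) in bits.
2.3290 bits

H(X,Y) = -Σ_{x,y} P(x,y) log₂ P(x,y). Per-cell terms -P(x,y)·log₂P(x,y):
  X=0: 0.32132, 0.17841, 0.51539
  X=1: 0.48520, 0.50732, 0.32132
Sum of the 6 terms: H(X,Y) = 2.3290 bits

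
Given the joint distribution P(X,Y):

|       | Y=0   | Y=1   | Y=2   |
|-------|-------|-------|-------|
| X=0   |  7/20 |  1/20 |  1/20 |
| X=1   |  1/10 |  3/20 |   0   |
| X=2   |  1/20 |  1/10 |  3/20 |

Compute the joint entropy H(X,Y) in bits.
2.6639 bits

H(X,Y) = -Σ_{x,y} P(x,y) log₂ P(x,y). Per-cell terms -P(x,y)·log₂P(x,y):
  X=0: 0.53010, 0.21610, 0.21610
  X=1: 0.33219, 0.41054, 0.00000
  X=2: 0.21610, 0.33219, 0.41054
  (cells with P = 0 contribute 0)
Sum of the 9 terms: H(X,Y) = 2.6639 bits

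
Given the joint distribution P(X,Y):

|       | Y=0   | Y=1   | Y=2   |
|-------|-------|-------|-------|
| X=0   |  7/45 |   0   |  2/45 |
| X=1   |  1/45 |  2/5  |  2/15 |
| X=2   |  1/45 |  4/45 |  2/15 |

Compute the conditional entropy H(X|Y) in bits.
0.9824 bits

H(X|Y) = H(X,Y) - H(Y)

H(X,Y) = -Σ_{x,y} P(x,y) log₂ P(x,y). Per-cell terms -P(x,y)·log₂P(x,y):
  X=0: 0.4176, 0.0000, 0.1996
  X=1: 0.1220, 0.5288, 0.3876
  X=2: 0.1220, 0.3104, 0.3876
  (cells with P = 0 contribute 0)
Sum of the 9 terms: H(X,Y) = 2.4756 bits

Marginal of Y (column sums):
  P(Y=0) = 7/45 + 1/45 + 1/45 = 1/5
  P(Y=1) = 0 + 2/5 + 4/45 = 22/45
  P(Y=2) = 2/45 + 2/15 + 2/15 = 14/45
H(Y) = -[(1/5)·log₂(1/5) + (22/45)·log₂(22/45) + (14/45)·log₂(14/45)]
  = 0.4644 + 0.5047 + 0.5241 = 1.4932 bits

H(X|Y) = H(X,Y) - H(Y) = 2.4756 - 1.4932 = 0.9824 bits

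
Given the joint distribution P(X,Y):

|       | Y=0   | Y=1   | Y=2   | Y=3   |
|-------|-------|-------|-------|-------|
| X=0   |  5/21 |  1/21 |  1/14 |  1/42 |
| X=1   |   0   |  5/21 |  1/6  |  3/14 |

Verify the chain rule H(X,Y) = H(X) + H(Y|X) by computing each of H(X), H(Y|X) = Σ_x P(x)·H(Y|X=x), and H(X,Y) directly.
H(X) = 0.9587 bits, H(Y|X) = 1.5437 bits, H(X,Y) = 2.5025 bits

Marginal of X (row sums):
  P(X=0) = 5/21 + 1/21 + 1/14 + 1/42 = 8/21
  P(X=1) = 0 + 5/21 + 1/6 + 3/14 = 13/21
H(X) = -[(8/21)·log₂(8/21) + (13/21)·log₂(13/21)]
  = 0.53041 + 0.42831 = 0.9587 bits

H(Y|X) = Σ_x P(x)·H(Y|X=x):
  X=0: P(X=0) = 8/21, P(Y|X=0) = (5/8, 1/8, 3/16, 1/16) → H(Y|X=0) = 1.50161
  X=1: P(X=1) = 13/21, P(Y|X=1) = (0, 5/13, 7/26, 9/26) → H(Y|X=1) = 1.56967
H(Y|X) = (8/21)·1.50161 + (13/21)·1.56967 = 1.5437 bits

H(X,Y) = -Σ_{x,y} P(x,y) log₂ P(x,y). Per-cell terms -P(x,y)·log₂P(x,y):
  X=0: 0.49295, 0.20916, 0.27195, 0.12839
  X=1: 0.00000, 0.49295, 0.43083, 0.47623
  (cells with P = 0 contribute 0)
Sum of the 8 terms: H(X,Y) = 2.5025 bits

Chain rule check:
  H(X) + H(Y|X) = 0.9587 + 1.5437 = 2.5024 bits
  H(X,Y) = 2.5025 bits
✓ Chain rule verified (Δ = 0.0001 is 4-dp rounding noise: each of the three values was rounded independently).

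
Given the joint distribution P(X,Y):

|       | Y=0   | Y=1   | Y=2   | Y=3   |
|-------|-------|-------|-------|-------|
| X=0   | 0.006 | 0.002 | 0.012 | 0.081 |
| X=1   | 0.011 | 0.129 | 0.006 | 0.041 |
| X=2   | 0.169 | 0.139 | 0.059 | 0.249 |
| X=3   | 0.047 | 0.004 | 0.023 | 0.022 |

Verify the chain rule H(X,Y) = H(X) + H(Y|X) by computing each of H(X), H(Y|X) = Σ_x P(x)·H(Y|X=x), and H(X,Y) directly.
H(X) = 1.5415 bits, H(Y|X) = 1.6319 bits, H(X,Y) = 3.1734 bits

Marginal of X (row sums):
  P(X=0) = 0.006 + 0.002 + 0.012 + 0.081 = 0.101
  P(X=1) = 0.011 + 0.129 + 0.006 + 0.041 = 0.187
  P(X=2) = 0.169 + 0.139 + 0.059 + 0.249 = 0.616
  P(X=3) = 0.047 + 0.004 + 0.023 + 0.022 = 0.096
H(X) = -[0.101·log₂(0.101) + 0.187·log₂(0.187) + 0.616·log₂(0.616) + 0.096·log₂(0.096)]
  = 0.33406 + 0.45233 + 0.43058 + 0.32456 = 1.5415 bits

H(Y|X) = Σ_x P(x)·H(Y|X=x):
  X=0: P(X=0) = 0.101, P(Y|X=0) = (6/101, 2/101, 12/101, 81/101) → H(Y|X=0) = 0.97448
  X=1: P(X=1) = 0.187, P(Y|X=1) = (1/17, 129/187, 6/187, 41/187) → H(Y|X=1) = 1.24919
  X=2: P(X=2) = 0.616, P(Y|X=2) = (169/616, 139/616, 59/616, 249/616) → H(Y|X=2) = 1.84893
  X=3: P(X=3) = 0.096, P(Y|X=3) = (47/96, 1/24, 23/96, 11/48) → H(Y|X=3) = 1.67647
H(Y|X) = 0.101·0.97448 + 0.187·1.24919 + 0.616·1.84893 + 0.096·1.67647 = 1.6319 bits

H(X,Y) = -Σ_{x,y} P(x,y) log₂ P(x,y). Per-cell terms -P(x,y)·log₂P(x,y):
  X=0: 0.04428, 0.01793, 0.07657, 0.29370
  X=1: 0.07157, 0.38114, 0.04428, 0.18894
  X=2: 0.43347, 0.39571, 0.24091, 0.49944
  X=3: 0.20733, 0.03186, 0.12517, 0.12114
Sum of the 16 terms: H(X,Y) = 3.1734 bits

Chain rule check:
  H(X) + H(Y|X) = 1.5415 + 1.6319 = 3.1734 bits
  H(X,Y) = 3.1734 bits
✓ Chain rule verified.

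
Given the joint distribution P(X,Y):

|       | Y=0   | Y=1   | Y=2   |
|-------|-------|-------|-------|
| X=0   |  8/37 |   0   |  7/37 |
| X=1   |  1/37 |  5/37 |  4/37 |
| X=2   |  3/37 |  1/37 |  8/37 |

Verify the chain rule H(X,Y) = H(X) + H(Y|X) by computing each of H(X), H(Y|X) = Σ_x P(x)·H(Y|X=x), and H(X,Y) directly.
H(X) = 1.5651 bits, H(Y|X) = 1.1575 bits, H(X,Y) = 2.7225 bits

Marginal of X (row sums):
  P(X=0) = 8/37 + 0 + 7/37 = 15/37
  P(X=1) = 1/37 + 5/37 + 4/37 = 10/37
  P(X=2) = 3/37 + 1/37 + 8/37 = 12/37
H(X) = -[(15/37)·log₂(15/37) + (10/37)·log₂(10/37) + (12/37)·log₂(12/37)]
  = 0.528066 + 0.510142 + 0.526862 = 1.5651 bits

H(Y|X) = Σ_x P(x)·H(Y|X=x):
  X=0: P(X=0) = 15/37, P(Y|X=0) = (8/15, 0, 7/15) → H(Y|X=0) = 0.996792
  X=1: P(X=1) = 10/37, P(Y|X=1) = (1/10, 1/2, 2/5) → H(Y|X=1) = 1.360964
  X=2: P(X=2) = 12/37, P(Y|X=2) = (1/4, 1/12, 2/3) → H(Y|X=2) = 1.188722
H(Y|X) = (15/37)·0.996792 + (10/37)·1.360964 + (12/37)·1.188722 = 1.1575 bits

H(X,Y) = -Σ_{x,y} P(x,y) log₂ P(x,y). Per-cell terms -P(x,y)·log₂P(x,y):
  X=0: 0.477720, 0.000000, 0.454451
  X=1: 0.140796, 0.390206, 0.346968
  X=2: 0.293878, 0.140796, 0.477720
  (cells with P = 0 contribute 0)
Sum of the 9 terms: H(X,Y) = 2.7225 bits

Chain rule check:
  H(X) + H(Y|X) = 1.5651 + 1.1575 = 2.7226 bits
  H(X,Y) = 2.7225 bits
✓ Chain rule verified (Δ = 0.0001 is 4-dp rounding noise: each of the three values was rounded independently).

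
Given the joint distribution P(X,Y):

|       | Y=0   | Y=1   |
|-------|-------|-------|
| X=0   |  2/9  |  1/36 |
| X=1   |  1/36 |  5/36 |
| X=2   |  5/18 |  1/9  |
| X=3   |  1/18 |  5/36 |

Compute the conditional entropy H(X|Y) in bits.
1.6779 bits

H(X|Y) = H(X,Y) - H(Y)

H(X,Y) = -Σ_{x,y} P(x,y) log₂ P(x,y). Per-cell terms -P(x,y)·log₂P(x,y):
  X=0: 0.482206, 0.143609
  X=1: 0.143609, 0.395555
  X=2: 0.513332, 0.352214
  X=3: 0.231663, 0.395555
Sum of the 8 terms: H(X,Y) = 2.65774 bits

Marginal of Y (column sums):
  P(Y=0) = 2/9 + 1/36 + 5/18 + 1/18 = 7/12
  P(Y=1) = 1/36 + 5/36 + 1/9 + 5/36 = 5/12
H(Y) = -[(7/12)·log₂(7/12) + (5/12)·log₂(5/12)]
  = 0.453604 + 0.526264 = 0.97987 bits

H(X|Y) = H(X,Y) - H(Y) = 2.65774 - 0.97987 = 1.6779 bits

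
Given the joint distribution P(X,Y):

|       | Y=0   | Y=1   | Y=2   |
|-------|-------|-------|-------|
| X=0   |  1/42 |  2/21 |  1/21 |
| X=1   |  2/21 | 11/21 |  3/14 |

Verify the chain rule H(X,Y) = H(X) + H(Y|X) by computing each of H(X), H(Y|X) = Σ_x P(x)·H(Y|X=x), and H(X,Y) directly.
H(X) = 0.6500 bits, H(Y|X) = 1.2986 bits, H(X,Y) = 1.9486 bits

Marginal of X (row sums):
  P(X=0) = 1/42 + 2/21 + 1/21 = 1/6
  P(X=1) = 2/21 + 11/21 + 3/14 = 5/6
H(X) = -[(1/6)·log₂(1/6) + (5/6)·log₂(5/6)]
  = 0.43083 + 0.21920 = 0.6500 bits

H(Y|X) = Σ_x P(x)·H(Y|X=x):
  X=0: P(X=0) = 1/6, P(Y|X=0) = (1/7, 4/7, 2/7) → H(Y|X=0) = 1.37878
  X=1: P(X=1) = 5/6, P(Y|X=1) = (4/35, 22/35, 9/35) → H(Y|X=1) = 1.28252
H(Y|X) = (1/6)·1.37878 + (5/6)·1.28252 = 1.2986 bits

H(X,Y) = -Σ_{x,y} P(x,y) log₂ P(x,y). Per-cell terms -P(x,y)·log₂P(x,y):
  X=0: 0.12839, 0.32308, 0.20916
  X=1: 0.32308, 0.48865, 0.47623
Sum of the 6 terms: H(X,Y) = 1.9486 bits

Chain rule check:
  H(X) + H(Y|X) = 0.6500 + 1.2986 = 1.9486 bits
  H(X,Y) = 1.9486 bits
✓ Chain rule verified.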